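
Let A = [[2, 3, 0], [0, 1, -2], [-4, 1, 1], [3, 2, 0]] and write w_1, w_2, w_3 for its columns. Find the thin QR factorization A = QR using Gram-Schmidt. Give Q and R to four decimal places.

w_1 = (2, 0, -4, 3); ‖w_1‖ = 5.3852, so q_1 = (0.3714, 0.0000, -0.7428, 0.5571).
q_1·w_2 = 0.3714·3 + 0.0000·1 + (-0.7428)·1 + 0.5571·2 = 1.4856.
u_2 = w_2 − 1.4856·q_1 = (2.4483, 1.0000, 2.1034, 1.1724).
‖u_2‖ = 3.5767, so q_2 = (0.6845, 0.2796, 0.5881, 0.3278).
q_1·w_3 = 0.3714·0 + 0.0000·(-2) + (-0.7428)·1 + 0.5571·0 = -0.7428; q_2·w_3 = 0.6845·0 + 0.2796·(-2) + 0.5881·1 + 0.3278·0 = 0.0289.
u_3 = w_3 + 0.7428·q_1 − 0.0289·q_2 = (0.2561, -2.0081, 0.4313, 0.4043).
‖u_3‖ = 2.1089, so q_3 = (0.1214, -0.9522, 0.2045, 0.1917).

Q = [[0.3714, 0.6845, 0.1214], [0.0000, 0.2796, -0.9522], [-0.7428, 0.5881, 0.2045], [0.5571, 0.3278, 0.1917]], R = [[5.3852, 1.4856, -0.7428], [0.0000, 3.5767, 0.0289], [0.0000, 0.0000, 2.1089]]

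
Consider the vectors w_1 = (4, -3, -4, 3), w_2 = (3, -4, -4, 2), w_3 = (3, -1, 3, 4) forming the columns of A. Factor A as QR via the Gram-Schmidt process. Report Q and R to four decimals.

w_1 = (4, -3, -4, 3); ‖w_1‖ = 7.0711, so q_1 = (0.5657, -0.4243, -0.5657, 0.4243).
q_1·w_2 = 0.5657·3 + (-0.4243)·(-4) + (-0.5657)·(-4) + 0.4243·2 = 6.5054.
u_2 = w_2 − 6.5054·q_1 = (-0.6800, -1.2400, -0.3200, -0.7600).
‖u_2‖ = 1.6371, so q_2 = (-0.4154, -0.7575, -0.1955, -0.4642).
q_1·w_3 = 0.5657·3 + (-0.4243)·(-1) + (-0.5657)·3 + 0.4243·4 = 2.1213; q_2·w_3 = (-0.4154)·3 + (-0.7575)·(-1) + (-0.1955)·3 + (-0.4642)·4 = -2.9321.
u_3 = w_3 − 2.1213·q_1 + 2.9321·q_2 = (0.5821, -2.3209, 3.6269, 1.7388).
‖u_3‖ = 4.6801, so q_3 = (0.1244, -0.4959, 0.7750, 0.3715).

Q = [[0.5657, -0.4154, 0.1244], [-0.4243, -0.7575, -0.4959], [-0.5657, -0.1955, 0.7750], [0.4243, -0.4642, 0.3715]], R = [[7.0711, 6.5054, 2.1213], [0.0000, 1.6371, -2.9321], [0.0000, 0.0000, 4.6801]]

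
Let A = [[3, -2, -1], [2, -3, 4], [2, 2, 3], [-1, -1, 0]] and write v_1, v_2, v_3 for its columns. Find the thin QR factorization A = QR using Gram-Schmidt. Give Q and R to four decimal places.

v_1 = (3, 2, 2, -1); ‖v_1‖ = 4.2426, so e_1 = (0.7071, 0.4714, 0.4714, -0.2357).
e_1·v_2 = 0.7071·(-2) + 0.4714·(-3) + 0.4714·2 + (-0.2357)·(-1) = -1.6499.
u_2 = v_2 + 1.6499·e_1 = (-0.8333, -2.2222, 2.7778, -1.3889).
‖u_2‖ = 3.9087, so e_2 = (-0.2132, -0.5685, 0.7107, -0.3553).
e_1·v_3 = 0.7071·(-1) + 0.4714·4 + 0.4714·3 + (-0.2357)·0 = 2.5927; e_2·v_3 = (-0.2132)·(-1) + (-0.5685)·4 + 0.7107·3 + (-0.3553)·0 = 0.0711.
u_3 = v_3 − 2.5927·e_1 − 0.0711·e_2 = (-2.8182, 2.8182, 1.7273, 0.6364).
‖u_3‖ = 4.3901, so e_3 = (-0.6419, 0.6419, 0.3934, 0.1450).

Q = [[0.7071, -0.2132, -0.6419], [0.4714, -0.5685, 0.6419], [0.4714, 0.7107, 0.3934], [-0.2357, -0.3553, 0.1450]], R = [[4.2426, -1.6499, 2.5927], [0.0000, 3.9087, 0.0711], [0.0000, 0.0000, 4.3901]]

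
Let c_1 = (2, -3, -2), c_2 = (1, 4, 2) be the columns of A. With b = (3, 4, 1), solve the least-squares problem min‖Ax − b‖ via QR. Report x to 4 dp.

x = (0.7826, 1.5217)

c_1 = (2, -3, -2); ‖c_1‖ = 4.1231, so q_1 = (0.4851, -0.7276, -0.4851).
q_1·c_2 = 0.4851·1 + (-0.7276)·4 + (-0.4851)·2 = -3.3955.
u_2 = c_2 + 3.3955·q_1 = (2.6471, 1.5294, 0.3529).
‖u_2‖ = 3.0774, so q_2 = (0.8602, 0.4970, 0.1147).
Qᵀb = (-1.9403, 4.6830).
Back-substitute: x_2 = 4.6830/3.0774 = 1.5217.
x_1 = (-1.9403 + 3.3955·1.5217)/4.1231 = 0.7826.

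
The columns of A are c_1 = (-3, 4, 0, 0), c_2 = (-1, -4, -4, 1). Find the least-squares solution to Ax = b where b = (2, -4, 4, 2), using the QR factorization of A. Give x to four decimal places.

x = (-1.0984, -0.4200)

c_1 = (-3, 4, 0, 0); ‖c_1‖ = 5.0000, so e_1 = (-0.6000, 0.8000, 0.0000, 0.0000).
e_1·c_2 = (-0.6000)·(-1) + 0.8000·(-4) + 0.0000·(-4) + 0.0000·1 = -2.6000.
u_2 = c_2 + 2.6000·e_1 = (-2.5600, -1.9200, -4.0000, 1.0000).
‖u_2‖ = 5.2192, so e_2 = (-0.4905, -0.3679, -0.7664, 0.1916).
Qᵀb = (-4.4000, -2.1919).
Back-substitute: x_2 = -2.1919/5.2192 = -0.4200.
x_1 = (-4.4000 + 2.6000·(-0.4200))/5.0000 = -1.0984.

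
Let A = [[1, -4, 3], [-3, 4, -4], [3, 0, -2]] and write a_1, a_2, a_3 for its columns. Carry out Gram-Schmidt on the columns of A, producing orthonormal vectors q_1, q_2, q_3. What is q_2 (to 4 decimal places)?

a_1 = (1, -3, 3); ‖a_1‖ = 4.3589, so q_1 = (0.2294, -0.6882, 0.6882).
q_1·a_2 = 0.2294·(-4) + (-0.6882)·4 + 0.6882·0 = -3.6707.
u_2 = a_2 + 3.6707·q_1 = (-3.1579, 1.4737, 2.5263).
‖u_2‖ = 4.3042, so q_2 = (-0.7337, 0.3424, 0.5869).

q_2 = (-0.7337, 0.3424, 0.5869)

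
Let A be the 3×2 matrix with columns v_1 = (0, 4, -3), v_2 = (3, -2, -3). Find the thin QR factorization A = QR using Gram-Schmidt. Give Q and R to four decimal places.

Q = [[0.0000, 0.6402], [0.8000, -0.4609], [-0.6000, -0.6146]], R = [[5.0000, 0.2000], [0.0000, 4.6861]]

v_1 = (0, 4, -3); ‖v_1‖ = 5.0000, so q_1 = (0.0000, 0.8000, -0.6000).
q_1·v_2 = 0.0000·3 + 0.8000·(-2) + (-0.6000)·(-3) = 0.2000.
u_2 = v_2 − 0.2000·q_1 = (3.0000, -2.1600, -2.8800).
‖u_2‖ = 4.6861, so q_2 = (0.6402, -0.4609, -0.6146).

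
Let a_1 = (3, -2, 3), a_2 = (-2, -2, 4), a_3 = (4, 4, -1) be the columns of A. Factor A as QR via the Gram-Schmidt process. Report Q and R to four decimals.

Q = [[0.6396, -0.7626, 0.0967], [-0.4264, -0.2473, 0.8701], [0.6396, 0.5977, 0.4834]], R = [[4.6904, 2.1320, 0.2132], [0.0000, 4.4107, -4.6375], [0.0000, 0.0000, 3.3836]]

a_1 = (3, -2, 3); ‖a_1‖ = 4.6904, so q_1 = (0.6396, -0.4264, 0.6396).
q_1·a_2 = 0.6396·(-2) + (-0.4264)·(-2) + 0.6396·4 = 2.1320.
u_2 = a_2 − 2.1320·q_1 = (-3.3636, -1.0909, 2.6364).
‖u_2‖ = 4.4107, so q_2 = (-0.7626, -0.2473, 0.5977).
q_1·a_3 = 0.6396·4 + (-0.4264)·4 + 0.6396·(-1) = 0.2132; q_2·a_3 = (-0.7626)·4 + (-0.2473)·4 + 0.5977·(-1) = -4.6375.
u_3 = a_3 − 0.2132·q_1 + 4.6375·q_2 = (0.3271, 2.9439, 1.6355).
‖u_3‖ = 3.3836, so q_3 = (0.0967, 0.8701, 0.4834).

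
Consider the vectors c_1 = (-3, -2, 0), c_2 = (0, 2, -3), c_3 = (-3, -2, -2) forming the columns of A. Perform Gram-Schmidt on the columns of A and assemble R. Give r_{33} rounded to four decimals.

q_1 = c_1/‖c_1‖ = (-3, -2, 0)/3.6056 = (-0.8321, -0.5547, 0.0000).
r_{12} = q_1·c_2 = -1.1094.
u_2 = c_2 + 1.1094·q_1 = (-0.9231, 1.3846, -3.0000).
‖u_2‖ = 3.4306, so q_2 = (-0.2691, 0.4036, -0.8745).
r_{13} = q_1·c_3 = 3.6056; r_{23} = q_2·c_3 = 1.7489.
u_3 = c_3 − 3.6056·q_1 − 1.7489·q_2 = (0.4706, -0.7059, -0.4706).
r_{33} = ‖u_3‖ = 0.9701.

r_{33} = 0.9701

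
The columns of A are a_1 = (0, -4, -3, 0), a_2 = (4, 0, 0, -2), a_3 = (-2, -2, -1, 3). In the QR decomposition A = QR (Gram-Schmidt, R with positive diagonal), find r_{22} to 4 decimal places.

e_1 = a_1/‖a_1‖ = (0, -4, -3, 0)/5.0000 = (0.0000, -0.8000, -0.6000, 0.0000).
r_{12} = e_1·a_2 = 0.0000.
u_2 = a_2 + 0.0000·e_1 = (4.0000, 0.0000, 0.0000, -2.0000).
r_{22} = ‖u_2‖ = 4.4721.

r_{22} = 4.4721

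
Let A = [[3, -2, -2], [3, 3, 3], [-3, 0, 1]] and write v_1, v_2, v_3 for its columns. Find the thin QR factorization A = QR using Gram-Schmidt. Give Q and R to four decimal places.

v_1 = (3, 3, -3); ‖v_1‖ = 5.1962, so q_1 = (0.5774, 0.5774, -0.5774).
q_1·v_2 = 0.5774·(-2) + 0.5774·3 + (-0.5774)·0 = 0.5774.
u_2 = v_2 − 0.5774·q_1 = (-2.3333, 2.6667, 0.3333).
‖u_2‖ = 3.5590, so q_2 = (-0.6556, 0.7493, 0.0937).
q_1·v_3 = 0.5774·(-2) + 0.5774·3 + (-0.5774)·1 = 0.0000; q_2·v_3 = (-0.6556)·(-2) + 0.7493·3 + 0.0937·1 = 3.6527.
u_3 = v_3 + 0.0000·q_1 − 3.6527·q_2 = (0.3947, 0.2632, 0.6579).
‖u_3‖ = 0.8111, so q_3 = (0.4867, 0.3244, 0.8111).

Q = [[0.5774, -0.6556, 0.4867], [0.5774, 0.7493, 0.3244], [-0.5774, 0.0937, 0.8111]], R = [[5.1962, 0.5774, 0.0000], [0.0000, 3.5590, 3.6527], [0.0000, 0.0000, 0.8111]]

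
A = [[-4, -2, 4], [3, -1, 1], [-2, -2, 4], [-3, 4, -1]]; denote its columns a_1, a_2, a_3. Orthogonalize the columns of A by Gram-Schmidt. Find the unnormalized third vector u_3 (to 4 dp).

a_1 = (-4, 3, -2, -3); ‖a_1‖ = 6.1644, so e_1 = (-0.6489, 0.4867, -0.3244, -0.4867).
e_1·a_2 = (-0.6489)·(-2) + 0.4867·(-1) + (-0.3244)·(-2) + (-0.4867)·4 = -0.4867.
u_2 = a_2 + 0.4867·e_1 = (-2.3158, -0.7632, -2.1579, 3.7632).
‖u_2‖ = 4.9763, so e_2 = (-0.4654, -0.1534, -0.4336, 0.7562).
e_1·a_3 = (-0.6489)·4 + 0.4867·1 + (-0.3244)·4 + (-0.4867)·(-1) = -2.9200; e_2·a_3 = (-0.4654)·4 + (-0.1534)·1 + (-0.4336)·4 + 0.7562·(-1) = -4.5056.
u_3 = a_3 + 2.9200·e_1 + 4.5056·e_2 = (0.0085, 1.7301, 1.0988, 0.9862).

u_3 = (0.0085, 1.7301, 1.0988, 0.9862)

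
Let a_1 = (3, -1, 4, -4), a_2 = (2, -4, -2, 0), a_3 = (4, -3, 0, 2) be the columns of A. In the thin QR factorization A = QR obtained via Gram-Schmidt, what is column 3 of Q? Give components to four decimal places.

e_3 = (0.5777, 0.1225, 0.3326, 0.7353)

e_1 = a_1/‖a_1‖ = (3, -1, 4, -4)/6.4807 = (0.4629, -0.1543, 0.6172, -0.6172).
r_{12} = e_1·a_2 = 0.3086.
u_2 = a_2 − 0.3086·e_1 = (1.8571, -3.9524, -2.1905, 0.1905).
‖u_2‖ = 4.8892, so e_2 = (0.3798, -0.8084, -0.4480, 0.0390).
r_{13} = e_1·a_3 = 1.0801; r_{23} = e_2·a_3 = 4.0224.
u_3 = a_3 − 1.0801·e_1 − 4.0224·e_2 = (1.9721, 0.4183, 1.1355, 2.5100).
‖u_3‖ = 3.4137, so e_3 = (0.5777, 0.1225, 0.3326, 0.7353).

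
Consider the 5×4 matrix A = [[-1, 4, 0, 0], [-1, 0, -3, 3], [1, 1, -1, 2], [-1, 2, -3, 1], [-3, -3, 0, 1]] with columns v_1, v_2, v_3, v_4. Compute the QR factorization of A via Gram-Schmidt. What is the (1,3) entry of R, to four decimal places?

e_1 = v_1/‖v_1‖ = (-1, -1, 1, -1, -3)/3.6056 = (-0.2774, -0.2774, 0.2774, -0.2774, -0.8321).
r_{13} = e_1·v_3 = 1.3868.

r_{13} = 1.3868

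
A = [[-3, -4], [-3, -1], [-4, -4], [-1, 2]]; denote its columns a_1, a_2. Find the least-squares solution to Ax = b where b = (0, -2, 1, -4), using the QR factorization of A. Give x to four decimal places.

e_1 = a_1/‖a_1‖ = (-3, -3, -4, -1)/5.9161 = (-0.5071, -0.5071, -0.6761, -0.1690).
r_{12} = e_1·a_2 = 4.9019.
u_2 = a_2 − 4.9019·e_1 = (-1.5143, 1.4857, -0.6857, 2.8286).
‖u_2‖ = 3.6016, so e_2 = (-0.4204, 0.4125, -0.1904, 0.7854).
Qᵀb = (1.0142, -4.1569).
Back-substitute: x_2 = -4.1569/3.6016 = -1.1542.
x_1 = (1.0142 − 4.9019·(-1.1542))/5.9161 = 1.1278.

x = (1.1278, -1.1542)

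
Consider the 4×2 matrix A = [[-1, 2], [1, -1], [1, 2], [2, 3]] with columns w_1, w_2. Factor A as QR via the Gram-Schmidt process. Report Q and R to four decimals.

w_1 = (-1, 1, 1, 2); ‖w_1‖ = 2.6458, so e_1 = (-0.3780, 0.3780, 0.3780, 0.7559).
e_1·w_2 = (-0.3780)·2 + 0.3780·(-1) + 0.3780·2 + 0.7559·3 = 1.8898.
u_2 = w_2 − 1.8898·e_1 = (2.7143, -1.7143, 1.2857, 1.5714).
‖u_2‖ = 3.7985, so e_2 = (0.7146, -0.4513, 0.3385, 0.4137).

Q = [[-0.3780, 0.7146], [0.3780, -0.4513], [0.3780, 0.3385], [0.7559, 0.4137]], R = [[2.6458, 1.8898], [0.0000, 3.7985]]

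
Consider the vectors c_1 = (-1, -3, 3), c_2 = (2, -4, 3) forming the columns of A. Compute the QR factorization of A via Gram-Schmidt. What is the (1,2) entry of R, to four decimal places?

c_1 = (-1, -3, 3); ‖c_1‖ = 4.3589, so q_1 = (-0.2294, -0.6882, 0.6882).
r_{12} = q_1·c_2 = 4.3589.

r_{12} = 4.3589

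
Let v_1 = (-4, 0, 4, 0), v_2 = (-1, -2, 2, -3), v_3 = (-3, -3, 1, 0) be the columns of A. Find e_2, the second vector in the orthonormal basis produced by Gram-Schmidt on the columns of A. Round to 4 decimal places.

e_2 = (0.1361, -0.5443, 0.1361, -0.8165)

e_1 = v_1/‖v_1‖ = (-4, 0, 4, 0)/5.6569 = (-0.7071, 0.0000, 0.7071, 0.0000).
r_{12} = e_1·v_2 = 2.1213.
u_2 = v_2 − 2.1213·e_1 = (0.5000, -2.0000, 0.5000, -3.0000).
‖u_2‖ = 3.6742, so e_2 = (0.1361, -0.5443, 0.1361, -0.8165).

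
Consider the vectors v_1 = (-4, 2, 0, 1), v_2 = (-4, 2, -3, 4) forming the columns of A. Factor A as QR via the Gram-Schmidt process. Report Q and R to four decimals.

q_1 = v_1/‖v_1‖ = (-4, 2, 0, 1)/4.5826 = (-0.8729, 0.4364, 0.0000, 0.2182).
r_{12} = q_1·v_2 = 5.2372.
u_2 = v_2 − 5.2372·q_1 = (0.5714, -0.2857, -3.0000, 2.8571).
‖u_2‖ = 4.1918, so q_2 = (0.1363, -0.0682, -0.7157, 0.6816).

Q = [[-0.8729, 0.1363], [0.4364, -0.0682], [0.0000, -0.7157], [0.2182, 0.6816]], R = [[4.5826, 5.2372], [0.0000, 4.1918]]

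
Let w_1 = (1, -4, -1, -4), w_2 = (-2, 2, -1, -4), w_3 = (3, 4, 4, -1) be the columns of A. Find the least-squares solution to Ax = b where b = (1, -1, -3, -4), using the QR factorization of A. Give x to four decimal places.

w_1 = (1, -4, -1, -4); ‖w_1‖ = 5.8310, so q_1 = (0.1715, -0.6860, -0.1715, -0.6860).
q_1·w_2 = 0.1715·(-2) + (-0.6860)·2 + (-0.1715)·(-1) + (-0.6860)·(-4) = 1.2005.
u_2 = w_2 − 1.2005·q_1 = (-2.2059, 2.8235, -0.7941, -3.1765).
‖u_2‖ = 4.8537, so q_2 = (-0.4545, 0.5817, -0.1636, -0.6544).
q_1·w_3 = 0.1715·3 + (-0.6860)·4 + (-0.1715)·4 + (-0.6860)·(-1) = -2.2295; q_2·w_3 = (-0.4545)·3 + 0.5817·4 + (-0.1636)·4 + (-0.6544)·(-1) = 0.9635.
u_3 = w_3 + 2.2295·q_1 − 0.9635·q_2 = (3.8202, 1.9101, 3.7753, -1.8989).
‖u_3‖ = 6.0084, so q_3 = (0.6358, 0.3179, 0.6283, -0.3160).
Qᵀb = (4.1160, 2.0724, -0.3029).
Back-substitute: x_3 = -0.3029/6.0084 = -0.0504.
x_2 = (2.0724 − 0.9635·(-0.0504))/4.8537 = 0.4370.
x_1 = (4.1160 − 1.2005·0.4370 + 2.2295·(-0.0504))/5.8310 = 0.5966.

x = (0.5966, 0.4370, -0.0504)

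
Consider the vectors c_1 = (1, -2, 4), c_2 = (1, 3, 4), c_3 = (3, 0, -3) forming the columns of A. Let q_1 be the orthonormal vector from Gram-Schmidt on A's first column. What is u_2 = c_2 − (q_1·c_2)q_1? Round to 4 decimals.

u_2 = (0.4762, 4.0476, 1.9048)

c_1 = (1, -2, 4); ‖c_1‖ = 4.5826, so q_1 = (0.2182, -0.4364, 0.8729).
q_1·c_2 = 0.2182·1 + (-0.4364)·3 + 0.8729·4 = 2.4004.
u_2 = c_2 − 2.4004·q_1 = (0.4762, 4.0476, 1.9048).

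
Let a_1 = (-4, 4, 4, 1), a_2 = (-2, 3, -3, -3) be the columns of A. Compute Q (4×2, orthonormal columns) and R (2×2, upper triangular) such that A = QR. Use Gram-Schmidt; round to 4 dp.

Q = [[-0.5714, -0.2883], [0.5714, 0.4694], [0.5714, -0.6172], [0.1429, -0.5618]], R = [[7.0000, 0.7143], [0.0000, 5.5218]]

e_1 = a_1/‖a_1‖ = (-4, 4, 4, 1)/7.0000 = (-0.5714, 0.5714, 0.5714, 0.1429).
r_{12} = e_1·a_2 = 0.7143.
u_2 = a_2 − 0.7143·e_1 = (-1.5918, 2.5918, -3.4082, -3.1020).
‖u_2‖ = 5.5218, so e_2 = (-0.2883, 0.4694, -0.6172, -0.5618).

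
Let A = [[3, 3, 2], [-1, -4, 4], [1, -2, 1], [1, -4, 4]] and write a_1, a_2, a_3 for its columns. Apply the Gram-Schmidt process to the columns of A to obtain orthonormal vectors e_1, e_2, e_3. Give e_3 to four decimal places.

e_3 = (0.4416, 0.6836, -0.5776, -0.0636)

a_1 = (3, -1, 1, 1); ‖a_1‖ = 3.4641, so e_1 = (0.8660, -0.2887, 0.2887, 0.2887).
e_1·a_2 = 0.8660·3 + (-0.2887)·(-4) + 0.2887·(-2) + 0.2887·(-4) = 2.0207.
u_2 = a_2 − 2.0207·e_1 = (1.2500, -3.4167, -2.5833, -4.5833).
‖u_2‖ = 6.3966, so e_2 = (0.1954, -0.5341, -0.4039, -0.7165).
e_1·a_3 = 0.8660·2 + (-0.2887)·4 + 0.2887·1 + 0.2887·4 = 2.0207; e_2·a_3 = 0.1954·2 + (-0.5341)·4 + (-0.4039)·1 + (-0.7165)·4 = -5.0157.
u_3 = a_3 − 2.0207·e_1 + 5.0157·e_2 = (1.2301, 1.9043, -1.6090, -0.1772).
‖u_3‖ = 2.7856, so e_3 = (0.4416, 0.6836, -0.5776, -0.0636).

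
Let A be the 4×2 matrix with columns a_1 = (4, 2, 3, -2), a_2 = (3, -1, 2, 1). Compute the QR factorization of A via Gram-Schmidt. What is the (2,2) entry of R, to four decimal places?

r_{22} = 3.0101

a_1 = (4, 2, 3, -2); ‖a_1‖ = 5.7446, so e_1 = (0.6963, 0.3482, 0.5222, -0.3482).
e_1·a_2 = 0.6963·3 + 0.3482·(-1) + 0.5222·2 + (-0.3482)·1 = 2.4371.
u_2 = a_2 − 2.4371·e_1 = (1.3030, -1.8485, 0.7273, 1.8485).
r_{22} = ‖u_2‖ = 3.0101.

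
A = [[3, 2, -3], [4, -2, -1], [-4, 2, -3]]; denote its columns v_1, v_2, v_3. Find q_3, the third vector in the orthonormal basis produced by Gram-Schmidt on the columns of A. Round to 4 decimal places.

q_3 = (0.0000, -0.7071, -0.7071)

v_1 = (3, 4, -4); ‖v_1‖ = 6.4031, so q_1 = (0.4685, 0.6247, -0.6247).
q_1·v_2 = 0.4685·2 + 0.6247·(-2) + (-0.6247)·2 = -1.5617.
u_2 = v_2 + 1.5617·q_1 = (2.7317, -1.0244, 1.0244).
‖u_2‖ = 3.0921, so q_2 = (0.8835, -0.3313, 0.3313).
q_1·v_3 = 0.4685·(-3) + 0.6247·(-1) + (-0.6247)·(-3) = -0.1562; q_2·v_3 = 0.8835·(-3) + (-0.3313)·(-1) + 0.3313·(-3) = -3.3129.
u_3 = v_3 + 0.1562·q_1 + 3.3129·q_2 = (0.0000, -2.0000, -2.0000).
‖u_3‖ = 2.8284, so q_3 = (0.0000, -0.7071, -0.7071).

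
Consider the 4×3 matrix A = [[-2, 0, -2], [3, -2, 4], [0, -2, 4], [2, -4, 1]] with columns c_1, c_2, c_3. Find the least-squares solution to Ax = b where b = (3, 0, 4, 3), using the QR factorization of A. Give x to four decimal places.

c_1 = (-2, 3, 0, 2); ‖c_1‖ = 4.1231, so q_1 = (-0.4851, 0.7276, 0.0000, 0.4851).
q_1·c_2 = (-0.4851)·0 + 0.7276·(-2) + 0.0000·(-2) + 0.4851·(-4) = -3.3955.
u_2 = c_2 + 3.3955·q_1 = (-1.6471, 0.4706, -2.0000, -2.3529).
‖u_2‖ = 3.5314, so q_2 = (-0.4664, 0.1333, -0.5664, -0.6663).
q_1·c_3 = (-0.4851)·(-2) + 0.7276·4 + 0.0000·4 + 0.4851·1 = 4.3656; q_2·c_3 = (-0.4664)·(-2) + 0.1333·4 + (-0.5664)·4 + (-0.6663)·1 = -1.4659.
u_3 = c_3 − 4.3656·q_1 + 1.4659·q_2 = (-0.5660, 1.0189, 3.1698, -2.0943).
‖u_3‖ = 3.9740, so q_3 = (-0.1424, 0.2564, 0.7976, -0.5270).
Qᵀb = (0.0000, -5.6635, 1.1822).
Back-substitute: x_3 = 1.1822/3.9740 = 0.2975.
x_2 = (-5.6635 + 1.4659·0.2975)/3.5314 = -1.4803.
x_1 = (0.0000 + 3.3955·(-1.4803) − 4.3656·0.2975)/4.1231 = -1.5341.

x = (-1.5341, -1.4803, 0.2975)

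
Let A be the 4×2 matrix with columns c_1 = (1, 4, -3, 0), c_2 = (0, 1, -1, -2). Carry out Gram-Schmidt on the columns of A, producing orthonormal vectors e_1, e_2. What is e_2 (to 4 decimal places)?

c_1 = (1, 4, -3, 0); ‖c_1‖ = 5.0990, so e_1 = (0.1961, 0.7845, -0.5883, 0.0000).
e_1·c_2 = 0.1961·0 + 0.7845·1 + (-0.5883)·(-1) + 0.0000·(-2) = 1.3728.
u_2 = c_2 − 1.3728·e_1 = (-0.2692, -0.0769, -0.1923, -2.0000).
‖u_2‖ = 2.0286, so e_2 = (-0.1327, -0.0379, -0.0948, -0.9859).

e_2 = (-0.1327, -0.0379, -0.0948, -0.9859)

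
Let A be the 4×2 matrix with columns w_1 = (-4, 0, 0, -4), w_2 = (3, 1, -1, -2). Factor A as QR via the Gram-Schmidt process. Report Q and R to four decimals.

Q = [[-0.7071, 0.6565], [0.0000, 0.2626], [0.0000, -0.2626], [-0.7071, -0.6565]], R = [[5.6569, -0.7071], [0.0000, 3.8079]]

w_1 = (-4, 0, 0, -4); ‖w_1‖ = 5.6569, so q_1 = (-0.7071, 0.0000, 0.0000, -0.7071).
q_1·w_2 = (-0.7071)·3 + 0.0000·1 + 0.0000·(-1) + (-0.7071)·(-2) = -0.7071.
u_2 = w_2 + 0.7071·q_1 = (2.5000, 1.0000, -1.0000, -2.5000).
‖u_2‖ = 3.8079, so q_2 = (0.6565, 0.2626, -0.2626, -0.6565).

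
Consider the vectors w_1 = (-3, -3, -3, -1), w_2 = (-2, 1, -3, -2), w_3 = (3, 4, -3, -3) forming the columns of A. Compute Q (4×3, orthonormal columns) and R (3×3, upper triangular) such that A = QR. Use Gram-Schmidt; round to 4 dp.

w_1 = (-3, -3, -3, -1); ‖w_1‖ = 5.2915, so e_1 = (-0.5669, -0.5669, -0.5669, -0.1890).
e_1·w_2 = (-0.5669)·(-2) + (-0.5669)·1 + (-0.5669)·(-3) + (-0.1890)·(-2) = 2.6458.
u_2 = w_2 − 2.6458·e_1 = (-0.5000, 2.5000, -1.5000, -1.5000).
‖u_2‖ = 3.3166, so e_2 = (-0.1508, 0.7538, -0.4523, -0.4523).
e_1·w_3 = (-0.5669)·3 + (-0.5669)·4 + (-0.5669)·(-3) + (-0.1890)·(-3) = -1.7008; e_2·w_3 = (-0.1508)·3 + 0.7538·4 + (-0.4523)·(-3) + (-0.4523)·(-3) = 5.2764.
u_3 = w_3 + 1.7008·e_1 − 5.2764·e_2 = (2.8312, -0.9416, -1.5779, -0.9351).
‖u_3‖ = 3.5023, so e_3 = (0.8084, -0.2688, -0.4505, -0.2670).

Q = [[-0.5669, -0.1508, 0.8084], [-0.5669, 0.7538, -0.2688], [-0.5669, -0.4523, -0.4505], [-0.1890, -0.4523, -0.2670]], R = [[5.2915, 2.6458, -1.7008], [0.0000, 3.3166, 5.2764], [0.0000, 0.0000, 3.5023]]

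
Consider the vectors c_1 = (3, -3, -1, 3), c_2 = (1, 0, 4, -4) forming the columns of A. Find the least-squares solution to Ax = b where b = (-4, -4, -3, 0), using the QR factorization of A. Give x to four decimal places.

e_1 = c_1/‖c_1‖ = (3, -3, -1, 3)/5.2915 = (0.5669, -0.5669, -0.1890, 0.5669).
r_{12} = e_1·c_2 = -2.4568.
u_2 = c_2 + 2.4568·e_1 = (2.3929, -1.3929, 3.5357, -2.6071).
‖u_2‖ = 5.1927, so e_2 = (0.4608, -0.2682, 0.6809, -0.5021).
Qᵀb = (0.5669, -2.8130).
Back-substitute: x_2 = -2.8130/5.1927 = -0.5417.
x_1 = (0.5669 + 2.4568·(-0.5417))/5.2915 = -0.1444.

x = (-0.1444, -0.5417)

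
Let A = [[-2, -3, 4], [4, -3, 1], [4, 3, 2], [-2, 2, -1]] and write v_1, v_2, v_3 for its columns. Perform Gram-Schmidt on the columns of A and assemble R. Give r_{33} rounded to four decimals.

r_{33} = 4.1192

v_1 = (-2, 4, 4, -2); ‖v_1‖ = 6.3246, so q_1 = (-0.3162, 0.6325, 0.6325, -0.3162).
q_1·v_2 = (-0.3162)·(-3) + 0.6325·(-3) + 0.6325·3 + (-0.3162)·2 = 0.3162.
u_2 = v_2 − 0.3162·q_1 = (-2.9000, -3.2000, 2.8000, 2.1000).
‖u_2‖ = 5.5588, so q_2 = (-0.5217, -0.5757, 0.5037, 0.3778).
q_1·v_3 = (-0.3162)·4 + 0.6325·1 + 0.6325·2 + (-0.3162)·(-1) = 0.9487; q_2·v_3 = (-0.5217)·4 + (-0.5757)·1 + 0.5037·2 + 0.3778·(-1) = -2.0328.
u_3 = v_3 − 0.9487·q_1 + 2.0328·q_2 = (3.2395, -0.7702, 2.4239, 0.0680).
r_{33} = ‖u_3‖ = 4.1192.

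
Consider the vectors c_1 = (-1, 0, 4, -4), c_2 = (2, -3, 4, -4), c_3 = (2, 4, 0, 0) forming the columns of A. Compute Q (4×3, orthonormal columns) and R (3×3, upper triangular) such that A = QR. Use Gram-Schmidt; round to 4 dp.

c_1 = (-1, 0, 4, -4); ‖c_1‖ = 5.7446, so e_1 = (-0.1741, 0.0000, 0.6963, -0.6963).
e_1·c_2 = (-0.1741)·2 + 0.0000·(-3) + 0.6963·4 + (-0.6963)·(-4) = 5.2223.
u_2 = c_2 − 5.2223·e_1 = (2.9091, -3.0000, 0.3636, -0.3636).
‖u_2‖ = 4.2104, so e_2 = (0.6909, -0.7125, 0.0864, -0.0864).
e_1·c_3 = (-0.1741)·2 + 0.0000·4 + 0.6963·0 + (-0.6963)·0 = -0.3482; e_2·c_3 = 0.6909·2 + (-0.7125)·4 + 0.0864·0 + (-0.0864)·0 = -1.4682.
u_3 = c_3 + 0.3482·e_1 + 1.4682·e_2 = (2.9538, 2.9538, 0.3692, -0.3692).
‖u_3‖ = 4.2099, so e_3 = (0.7016, 0.7016, 0.0877, -0.0877).

Q = [[-0.1741, 0.6909, 0.7016], [0.0000, -0.7125, 0.7016], [0.6963, 0.0864, 0.0877], [-0.6963, -0.0864, -0.0877]], R = [[5.7446, 5.2223, -0.3482], [0.0000, 4.2104, -1.4682], [0.0000, 0.0000, 4.2099]]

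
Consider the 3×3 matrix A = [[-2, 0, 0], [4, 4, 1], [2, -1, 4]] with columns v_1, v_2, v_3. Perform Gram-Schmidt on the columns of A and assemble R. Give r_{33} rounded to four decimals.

q_1 = v_1/‖v_1‖ = (-2, 4, 2)/4.8990 = (-0.4082, 0.8165, 0.4082).
r_{12} = q_1·v_2 = 2.8577.
u_2 = v_2 − 2.8577·q_1 = (1.1667, 1.6667, -2.1667).
‖u_2‖ = 2.9721, so q_2 = (0.3925, 0.5608, -0.7290).
r_{13} = q_1·v_3 = 2.4495; r_{23} = q_2·v_3 = -2.3552.
u_3 = v_3 − 2.4495·q_1 + 2.3552·q_2 = (1.9245, 0.3208, 1.2830).
r_{33} = ‖u_3‖ = 2.3351.

r_{33} = 2.3351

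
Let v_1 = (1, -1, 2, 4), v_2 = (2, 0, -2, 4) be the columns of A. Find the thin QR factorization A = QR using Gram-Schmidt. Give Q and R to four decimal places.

v_1 = (1, -1, 2, 4); ‖v_1‖ = 4.6904, so e_1 = (0.2132, -0.2132, 0.4264, 0.8528).
e_1·v_2 = 0.2132·2 + (-0.2132)·0 + 0.4264·(-2) + 0.8528·4 = 2.9848.
u_2 = v_2 − 2.9848·e_1 = (1.3636, 0.6364, -3.2727, 1.4545).
‖u_2‖ = 3.8847, so e_2 = (0.3510, 0.1638, -0.8425, 0.3744).

Q = [[0.2132, 0.3510], [-0.2132, 0.1638], [0.4264, -0.8425], [0.8528, 0.3744]], R = [[4.6904, 2.9848], [0.0000, 3.8847]]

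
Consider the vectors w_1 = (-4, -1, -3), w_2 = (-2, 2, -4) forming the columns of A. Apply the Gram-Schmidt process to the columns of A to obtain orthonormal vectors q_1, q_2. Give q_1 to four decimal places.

q_1 = (-0.7845, -0.1961, -0.5883)

q_1 = w_1/‖w_1‖ = (-4, -1, -3)/5.0990 = (-0.7845, -0.1961, -0.5883).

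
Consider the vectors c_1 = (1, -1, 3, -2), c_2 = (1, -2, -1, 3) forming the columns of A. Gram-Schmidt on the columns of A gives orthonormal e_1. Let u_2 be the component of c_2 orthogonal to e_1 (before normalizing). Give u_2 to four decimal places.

u_2 = (1.4000, -2.4000, 0.2000, 2.2000)

c_1 = (1, -1, 3, -2); ‖c_1‖ = 3.8730, so e_1 = (0.2582, -0.2582, 0.7746, -0.5164).
e_1·c_2 = 0.2582·1 + (-0.2582)·(-2) + 0.7746·(-1) + (-0.5164)·3 = -1.5492.
u_2 = c_2 + 1.5492·e_1 = (1.4000, -2.4000, 0.2000, 2.2000).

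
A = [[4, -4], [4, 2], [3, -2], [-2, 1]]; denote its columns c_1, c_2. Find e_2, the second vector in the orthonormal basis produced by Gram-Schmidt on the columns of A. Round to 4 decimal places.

c_1 = (4, 4, 3, -2); ‖c_1‖ = 6.7082, so e_1 = (0.5963, 0.5963, 0.4472, -0.2981).
e_1·c_2 = 0.5963·(-4) + 0.5963·2 + 0.4472·(-2) + (-0.2981)·1 = -2.3851.
u_2 = c_2 + 2.3851·e_1 = (-2.5778, 3.4222, -0.9333, 0.2889).
‖u_2‖ = 4.3944, so e_2 = (-0.5866, 0.7788, -0.2124, 0.0657).

e_2 = (-0.5866, 0.7788, -0.2124, 0.0657)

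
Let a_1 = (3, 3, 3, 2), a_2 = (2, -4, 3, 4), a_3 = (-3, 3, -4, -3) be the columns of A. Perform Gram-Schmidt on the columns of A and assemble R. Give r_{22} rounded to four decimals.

r_{22} = 6.4107

a_1 = (3, 3, 3, 2); ‖a_1‖ = 5.5678, so q_1 = (0.5388, 0.5388, 0.5388, 0.3592).
q_1·a_2 = 0.5388·2 + 0.5388·(-4) + 0.5388·3 + 0.3592·4 = 1.9757.
u_2 = a_2 − 1.9757·q_1 = (0.9355, -5.0645, 1.9355, 3.2903).
r_{22} = ‖u_2‖ = 6.4107.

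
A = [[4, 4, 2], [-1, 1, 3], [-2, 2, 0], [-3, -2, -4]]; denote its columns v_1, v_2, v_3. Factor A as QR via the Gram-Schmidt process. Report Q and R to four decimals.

v_1 = (4, -1, -2, -3); ‖v_1‖ = 5.4772, so e_1 = (0.7303, -0.1826, -0.3651, -0.5477).
e_1·v_2 = 0.7303·4 + (-0.1826)·1 + (-0.3651)·2 + (-0.5477)·(-2) = 3.1038.
u_2 = v_2 − 3.1038·e_1 = (1.7333, 1.5667, 3.1333, -0.3000).
‖u_2‖ = 3.9200, so e_2 = (0.4422, 0.3997, 0.7993, -0.0765).
e_1·v_3 = 0.7303·2 + (-0.1826)·3 + (-0.3651)·0 + (-0.5477)·(-4) = 3.1038; e_2·v_3 = 0.4422·2 + 0.3997·3 + 0.7993·0 + (-0.0765)·(-4) = 2.3894.
u_3 = v_3 − 3.1038·e_1 − 2.3894·e_2 = (-1.3232, 2.6117, -0.7766, -2.1171).
‖u_3‖ = 3.6956, so e_3 = (-0.3581, 0.7067, -0.2101, -0.5729).

Q = [[0.7303, 0.4422, -0.3581], [-0.1826, 0.3997, 0.7067], [-0.3651, 0.7993, -0.2101], [-0.5477, -0.0765, -0.5729]], R = [[5.4772, 3.1038, 3.1038], [0.0000, 3.9200, 2.3894], [0.0000, 0.0000, 3.6956]]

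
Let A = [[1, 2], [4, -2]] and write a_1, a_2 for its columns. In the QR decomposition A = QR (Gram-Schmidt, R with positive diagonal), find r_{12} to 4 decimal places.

a_1 = (1, 4); ‖a_1‖ = 4.1231, so e_1 = (0.2425, 0.9701).
r_{12} = e_1·a_2 = -1.4552.

r_{12} = -1.4552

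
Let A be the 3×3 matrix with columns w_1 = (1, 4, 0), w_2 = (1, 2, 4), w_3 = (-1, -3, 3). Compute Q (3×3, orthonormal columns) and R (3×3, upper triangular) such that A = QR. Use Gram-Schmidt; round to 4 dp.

Q = [[0.2425, 0.1168, -0.9631], [0.9701, -0.0292, 0.2408], [0.0000, 0.9927, 0.1204]], R = [[4.1231, 2.1828, -3.1530], [0.0000, 4.0293, 2.9490], [0.0000, 0.0000, 0.6019]]

w_1 = (1, 4, 0); ‖w_1‖ = 4.1231, so e_1 = (0.2425, 0.9701, 0.0000).
e_1·w_2 = 0.2425·1 + 0.9701·2 + 0.0000·4 = 2.1828.
u_2 = w_2 − 2.1828·e_1 = (0.4706, -0.1176, 4.0000).
‖u_2‖ = 4.0293, so e_2 = (0.1168, -0.0292, 0.9927).
e_1·w_3 = 0.2425·(-1) + 0.9701·(-3) + 0.0000·3 = -3.1530; e_2·w_3 = 0.1168·(-1) + (-0.0292)·(-3) + 0.9927·3 = 2.9490.
u_3 = w_3 + 3.1530·e_1 − 2.9490·e_2 = (-0.5797, 0.1449, 0.0725).
‖u_3‖ = 0.6019, so e_3 = (-0.9631, 0.2408, 0.1204).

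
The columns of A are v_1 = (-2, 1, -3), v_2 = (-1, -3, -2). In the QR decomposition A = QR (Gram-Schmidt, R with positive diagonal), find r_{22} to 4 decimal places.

r_{22} = 3.4949

v_1 = (-2, 1, -3); ‖v_1‖ = 3.7417, so e_1 = (-0.5345, 0.2673, -0.8018).
e_1·v_2 = (-0.5345)·(-1) + 0.2673·(-3) + (-0.8018)·(-2) = 1.3363.
u_2 = v_2 − 1.3363·e_1 = (-0.2857, -3.3571, -0.9286).
r_{22} = ‖u_2‖ = 3.4949.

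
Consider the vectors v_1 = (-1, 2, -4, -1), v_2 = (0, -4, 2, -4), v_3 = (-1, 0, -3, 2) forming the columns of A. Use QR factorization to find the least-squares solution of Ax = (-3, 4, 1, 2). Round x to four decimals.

v_1 = (-1, 2, -4, -1); ‖v_1‖ = 4.6904, so e_1 = (-0.2132, 0.4264, -0.8528, -0.2132).
e_1·v_2 = (-0.2132)·0 + 0.4264·(-4) + (-0.8528)·2 + (-0.2132)·(-4) = -2.5584.
u_2 = v_2 + 2.5584·e_1 = (-0.5455, -2.9091, -0.1818, -4.5455).
‖u_2‖ = 5.4272, so e_2 = (-0.1005, -0.5360, -0.0335, -0.8375).
e_1·v_3 = (-0.2132)·(-1) + 0.4264·0 + (-0.8528)·(-3) + (-0.2132)·2 = 2.3452; e_2·v_3 = (-0.1005)·(-1) + (-0.5360)·0 + (-0.0335)·(-3) + (-0.8375)·2 = -1.4741.
u_3 = v_3 − 2.3452·e_1 + 1.4741·e_2 = (-0.6481, -1.7901, -1.0494, 1.2654).
‖u_3‖ = 2.5154, so e_3 = (-0.2577, -0.7117, -0.4172, 0.5031).
Qᵀb = (1.0660, -3.5511, -1.4847).
Back-substitute: x_3 = -1.4847/2.5154 = -0.5902.
x_2 = (-3.5511 + 1.4741·(-0.5902))/5.4272 = -0.8146.
x_1 = (1.0660 + 2.5584·(-0.8146) − 2.3452·(-0.5902))/4.6904 = 0.0780.

x = (0.0780, -0.8146, -0.5902)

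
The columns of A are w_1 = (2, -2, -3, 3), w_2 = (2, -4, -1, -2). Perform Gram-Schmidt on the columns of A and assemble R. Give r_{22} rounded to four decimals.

r_{22} = 4.6781

w_1 = (2, -2, -3, 3); ‖w_1‖ = 5.0990, so e_1 = (0.3922, -0.3922, -0.5883, 0.5883).
e_1·w_2 = 0.3922·2 + (-0.3922)·(-4) + (-0.5883)·(-1) + 0.5883·(-2) = 1.7650.
u_2 = w_2 − 1.7650·e_1 = (1.3077, -3.3077, 0.0385, -3.0385).
r_{22} = ‖u_2‖ = 4.6781.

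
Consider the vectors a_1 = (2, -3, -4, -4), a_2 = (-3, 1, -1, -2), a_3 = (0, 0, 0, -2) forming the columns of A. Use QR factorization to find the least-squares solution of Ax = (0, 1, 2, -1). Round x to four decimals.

x = (-0.4286, -0.2857, 1.6429)

a_1 = (2, -3, -4, -4); ‖a_1‖ = 6.7082, so e_1 = (0.2981, -0.4472, -0.5963, -0.5963).
e_1·a_2 = 0.2981·(-3) + (-0.4472)·1 + (-0.5963)·(-1) + (-0.5963)·(-2) = 0.4472.
u_2 = a_2 − 0.4472·e_1 = (-3.1333, 1.2000, -0.7333, -1.7333).
‖u_2‖ = 3.8471, so e_2 = (-0.8145, 0.3119, -0.1906, -0.4506).
e_1·a_3 = 0.2981·0 + (-0.4472)·0 + (-0.5963)·0 + (-0.5963)·(-2) = 1.1926; e_2·a_3 = (-0.8145)·0 + 0.3119·0 + (-0.1906)·0 + (-0.4506)·(-2) = 0.9011.
u_3 = a_3 − 1.1926·e_1 − 0.9011·e_2 = (0.3784, 0.2523, 0.8829, -0.8829).
‖u_3‖ = 1.3288, so e_3 = (0.2847, 0.1898, 0.6644, -0.6644).
Qᵀb = (-1.0435, 0.3812, 2.1831).
Back-substitute: x_3 = 2.1831/1.3288 = 1.6429.
x_2 = (0.3812 − 0.9011·1.6429)/3.8471 = -0.2857.
x_1 = (-1.0435 − 0.4472·(-0.2857) − 1.1926·1.6429)/6.7082 = -0.4286.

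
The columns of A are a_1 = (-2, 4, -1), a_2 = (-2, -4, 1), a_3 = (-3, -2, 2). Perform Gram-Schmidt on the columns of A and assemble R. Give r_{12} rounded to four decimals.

a_1 = (-2, 4, -1); ‖a_1‖ = 4.5826, so e_1 = (-0.4364, 0.8729, -0.2182).
r_{12} = e_1·a_2 = -2.8368.

r_{12} = -2.8368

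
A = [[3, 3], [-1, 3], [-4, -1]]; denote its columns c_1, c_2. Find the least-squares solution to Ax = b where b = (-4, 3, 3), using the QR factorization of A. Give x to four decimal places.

c_1 = (3, -1, -4); ‖c_1‖ = 5.0990, so e_1 = (0.5883, -0.1961, -0.7845).
e_1·c_2 = 0.5883·3 + (-0.1961)·3 + (-0.7845)·(-1) = 1.9612.
u_2 = c_2 − 1.9612·e_1 = (1.8462, 3.3846, 0.5385).
‖u_2‖ = 3.8928, so e_2 = (0.4742, 0.8695, 0.1383).
Qᵀb = (-5.2951, 1.1263).
Back-substitute: x_2 = 1.1263/3.8928 = 0.2893.
x_1 = (-5.2951 − 1.9612·0.2893)/5.0990 = -1.1497.

x = (-1.1497, 0.2893)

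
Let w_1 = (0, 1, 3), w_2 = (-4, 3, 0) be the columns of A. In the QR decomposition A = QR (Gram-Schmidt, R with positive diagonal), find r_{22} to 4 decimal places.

q_1 = w_1/‖w_1‖ = (0, 1, 3)/3.1623 = (0.0000, 0.3162, 0.9487).
r_{12} = q_1·w_2 = 0.9487.
u_2 = w_2 − 0.9487·q_1 = (-4.0000, 2.7000, -0.9000).
r_{22} = ‖u_2‖ = 4.9092.

r_{22} = 4.9092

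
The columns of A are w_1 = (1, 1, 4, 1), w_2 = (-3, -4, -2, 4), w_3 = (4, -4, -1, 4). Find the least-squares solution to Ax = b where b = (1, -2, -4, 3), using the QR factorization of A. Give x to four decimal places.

x = (-0.6498, 0.1504, 0.5039)

e_1 = w_1/‖w_1‖ = (1, 1, 4, 1)/4.3589 = (0.2294, 0.2294, 0.9177, 0.2294).
r_{12} = e_1·w_2 = -2.5236.
u_2 = w_2 + 2.5236·e_1 = (-2.4211, -3.4211, 0.3158, 4.5789).
‖u_2‖ = 6.2154, so e_2 = (-0.3895, -0.5504, 0.0508, 0.7367).
r_{13} = e_1·w_3 = 0.0000; r_{23} = e_2·w_3 = 3.5396.
u_3 = w_3 + 0.0000·e_1 − 3.5396·e_2 = (5.3787, -2.0518, -1.1798, 1.3924).
‖u_3‖ = 6.0392, so e_3 = (0.8906, -0.3397, -0.1954, 0.2306).
Qᵀb = (-3.2118, 2.7182, 3.0433).
Back-substitute: x_3 = 3.0433/6.0392 = 0.5039.
x_2 = (2.7182 − 3.5396·0.5039)/6.2154 = 0.1504.
x_1 = (-3.2118 + 2.5236·0.1504 + 0.0000·0.5039)/4.3589 = -0.6498.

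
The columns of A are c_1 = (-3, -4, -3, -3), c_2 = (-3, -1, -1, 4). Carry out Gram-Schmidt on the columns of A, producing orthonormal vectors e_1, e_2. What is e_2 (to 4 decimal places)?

c_1 = (-3, -4, -3, -3); ‖c_1‖ = 6.5574, so e_1 = (-0.4575, -0.6100, -0.4575, -0.4575).
e_1·c_2 = (-0.4575)·(-3) + (-0.6100)·(-1) + (-0.4575)·(-1) + (-0.4575)·4 = 0.6100.
u_2 = c_2 − 0.6100·e_1 = (-2.7209, -0.6279, -0.7209, 4.2791).
‖u_2‖ = 5.1602, so e_2 = (-0.5273, -0.1217, -0.1397, 0.8292).

e_2 = (-0.5273, -0.1217, -0.1397, 0.8292)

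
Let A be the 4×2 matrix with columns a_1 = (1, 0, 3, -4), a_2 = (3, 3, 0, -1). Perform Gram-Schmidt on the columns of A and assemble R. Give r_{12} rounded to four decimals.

a_1 = (1, 0, 3, -4); ‖a_1‖ = 5.0990, so e_1 = (0.1961, 0.0000, 0.5883, -0.7845).
r_{12} = e_1·a_2 = 1.3728.

r_{12} = 1.3728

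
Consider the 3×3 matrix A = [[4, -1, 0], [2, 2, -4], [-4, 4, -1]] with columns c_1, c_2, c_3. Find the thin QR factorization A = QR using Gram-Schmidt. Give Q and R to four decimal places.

c_1 = (4, 2, -4); ‖c_1‖ = 6.0000, so e_1 = (0.6667, 0.3333, -0.6667).
e_1·c_2 = 0.6667·(-1) + 0.3333·2 + (-0.6667)·4 = -2.6667.
u_2 = c_2 + 2.6667·e_1 = (0.7778, 2.8889, 2.2222).
‖u_2‖ = 3.7268, so e_2 = (0.2087, 0.7752, 0.5963).
e_1·c_3 = 0.6667·0 + 0.3333·(-4) + (-0.6667)·(-1) = -0.6667; e_2·c_3 = 0.2087·0 + 0.7752·(-4) + 0.5963·(-1) = -3.6970.
u_3 = c_3 + 0.6667·e_1 + 3.6970·e_2 = (1.2160, -0.9120, 0.7600).
‖u_3‖ = 1.6994, so e_3 = (0.7155, -0.5367, 0.4472).

Q = [[0.6667, 0.2087, 0.7155], [0.3333, 0.7752, -0.5367], [-0.6667, 0.5963, 0.4472]], R = [[6.0000, -2.6667, -0.6667], [0.0000, 3.7268, -3.6970], [0.0000, 0.0000, 1.6994]]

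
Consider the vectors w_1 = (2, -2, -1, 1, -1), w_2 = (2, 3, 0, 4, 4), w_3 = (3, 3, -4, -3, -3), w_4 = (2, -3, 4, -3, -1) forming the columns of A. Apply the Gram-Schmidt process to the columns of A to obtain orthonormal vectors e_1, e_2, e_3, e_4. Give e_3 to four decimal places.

e_3 = (0.3872, 0.6022, -0.5242, -0.3698, -0.2755)

w_1 = (2, -2, -1, 1, -1); ‖w_1‖ = 3.3166, so e_1 = (0.6030, -0.6030, -0.3015, 0.3015, -0.3015).
e_1·w_2 = 0.6030·2 + (-0.6030)·3 + (-0.3015)·0 + 0.3015·4 + (-0.3015)·4 = -0.6030.
u_2 = w_2 + 0.6030·e_1 = (2.3636, 2.6364, -0.1818, 4.1818, 3.8182).
‖u_2‖ = 6.6810, so e_2 = (0.3538, 0.3946, -0.0272, 0.6259, 0.5715).
e_1·w_3 = 0.6030·3 + (-0.6030)·3 + (-0.3015)·(-4) + 0.3015·(-3) + (-0.3015)·(-3) = 1.2060; e_2·w_3 = 0.3538·3 + 0.3946·3 + (-0.0272)·(-4) + 0.6259·(-3) + 0.5715·(-3) = -1.2382.
u_3 = w_3 − 1.2060·e_1 + 1.2382·e_2 = (2.7108, 4.2159, -3.6701, -2.5886, -1.9287).
‖u_3‖ = 7.0009, so e_3 = (0.3872, 0.6022, -0.5242, -0.3698, -0.2755).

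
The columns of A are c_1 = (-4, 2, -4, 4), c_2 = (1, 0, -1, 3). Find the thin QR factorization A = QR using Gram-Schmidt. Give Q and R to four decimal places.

Q = [[-0.5547, 0.6703], [0.2774, -0.1609], [-0.5547, -0.0268], [0.5547, 0.7239]], R = [[7.2111, 1.6641], [0.0000, 2.8689]]

c_1 = (-4, 2, -4, 4); ‖c_1‖ = 7.2111, so e_1 = (-0.5547, 0.2774, -0.5547, 0.5547).
e_1·c_2 = (-0.5547)·1 + 0.2774·0 + (-0.5547)·(-1) + 0.5547·3 = 1.6641.
u_2 = c_2 − 1.6641·e_1 = (1.9231, -0.4615, -0.0769, 2.0769).
‖u_2‖ = 2.8689, so e_2 = (0.6703, -0.1609, -0.0268, 0.7239).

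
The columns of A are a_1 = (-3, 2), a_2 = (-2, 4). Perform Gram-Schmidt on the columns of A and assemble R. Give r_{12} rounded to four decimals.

r_{12} = 3.8829

a_1 = (-3, 2); ‖a_1‖ = 3.6056, so q_1 = (-0.8321, 0.5547).
r_{12} = q_1·a_2 = 3.8829.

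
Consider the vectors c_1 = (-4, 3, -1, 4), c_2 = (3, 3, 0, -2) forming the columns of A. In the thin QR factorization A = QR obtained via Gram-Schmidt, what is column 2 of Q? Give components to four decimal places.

e_2 = (0.4465, 0.8658, -0.0599, -0.2178)

c_1 = (-4, 3, -1, 4); ‖c_1‖ = 6.4807, so e_1 = (-0.6172, 0.4629, -0.1543, 0.6172).
e_1·c_2 = (-0.6172)·3 + 0.4629·3 + (-0.1543)·0 + 0.6172·(-2) = -1.6973.
u_2 = c_2 + 1.6973·e_1 = (1.9524, 3.7857, -0.2619, -0.9524).
‖u_2‖ = 4.3725, so e_2 = (0.4465, 0.8658, -0.0599, -0.2178).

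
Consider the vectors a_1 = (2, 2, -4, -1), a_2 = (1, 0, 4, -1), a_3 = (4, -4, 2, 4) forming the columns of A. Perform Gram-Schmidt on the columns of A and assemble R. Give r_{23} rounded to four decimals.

a_1 = (2, 2, -4, -1); ‖a_1‖ = 5.0000, so q_1 = (0.4000, 0.4000, -0.8000, -0.2000).
q_1·a_2 = 0.4000·1 + 0.4000·0 + (-0.8000)·4 + (-0.2000)·(-1) = -2.6000.
u_2 = a_2 + 2.6000·q_1 = (2.0400, 1.0400, 1.9200, -1.5200).
‖u_2‖ = 3.3526, so q_2 = (0.6085, 0.3102, 0.5727, -0.4534).
r_{23} = q_2·a_3 = 0.5250.

r_{23} = 0.5250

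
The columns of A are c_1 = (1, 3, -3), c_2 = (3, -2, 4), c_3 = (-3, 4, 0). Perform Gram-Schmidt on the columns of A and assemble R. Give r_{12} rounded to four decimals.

r_{12} = -3.4412

c_1 = (1, 3, -3); ‖c_1‖ = 4.3589, so q_1 = (0.2294, 0.6882, -0.6882).
r_{12} = q_1·c_2 = -3.4412.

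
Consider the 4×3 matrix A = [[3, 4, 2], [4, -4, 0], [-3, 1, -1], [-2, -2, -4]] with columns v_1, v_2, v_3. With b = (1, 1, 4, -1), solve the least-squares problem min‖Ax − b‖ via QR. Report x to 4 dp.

v_1 = (3, 4, -3, -2); ‖v_1‖ = 6.1644, so e_1 = (0.4867, 0.6489, -0.4867, -0.3244).
e_1·v_2 = 0.4867·4 + 0.6489·(-4) + (-0.4867)·1 + (-0.3244)·(-2) = -0.4867.
u_2 = v_2 + 0.4867·e_1 = (4.2368, -3.6842, 0.7632, -2.1579).
‖u_2‖ = 6.0633, so e_2 = (0.6988, -0.6076, 0.1259, -0.3559).
e_1·v_3 = 0.4867·2 + 0.6489·0 + (-0.4867)·(-1) + (-0.3244)·(-4) = 2.7578; e_2·v_3 = 0.6988·2 + (-0.6076)·0 + 0.1259·(-1) + (-0.3559)·(-4) = 2.6953.
u_3 = v_3 − 2.7578·e_1 − 2.6953·e_2 = (-1.2255, -0.1518, 0.0029, -2.1460).
‖u_3‖ = 2.4759, so e_3 = (-0.4950, -0.0613, 0.0012, -0.8668).
Qᵀb = (-0.4867, 0.9505, 0.3151).
Back-substitute: x_3 = 0.3151/2.4759 = 0.1273.
x_2 = (0.9505 − 2.6953·0.1273)/6.0633 = 0.1002.
x_1 = (-0.4867 + 0.4867·0.1002 − 2.7578·0.1273)/6.1644 = -0.1280.

x = (-0.1280, 0.1002, 0.1273)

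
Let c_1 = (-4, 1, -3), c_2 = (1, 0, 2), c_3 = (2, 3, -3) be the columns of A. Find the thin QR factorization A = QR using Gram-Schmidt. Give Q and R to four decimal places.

Q = [[-0.7845, -0.5013, 0.3651], [0.1961, 0.3581, 0.9129], [-0.5883, 0.7877, -0.1826]], R = [[5.0990, -1.9612, 0.7845], [0.0000, 1.0742, -2.2916], [0.0000, 0.0000, 4.0166]]

q_1 = c_1/‖c_1‖ = (-4, 1, -3)/5.0990 = (-0.7845, 0.1961, -0.5883).
r_{12} = q_1·c_2 = -1.9612.
u_2 = c_2 + 1.9612·q_1 = (-0.5385, 0.3846, 0.8462).
‖u_2‖ = 1.0742, so q_2 = (-0.5013, 0.3581, 0.7877).
r_{13} = q_1·c_3 = 0.7845; r_{23} = q_2·c_3 = -2.2916.
u_3 = c_3 − 0.7845·q_1 + 2.2916·q_2 = (1.4667, 3.6667, -0.7333).
‖u_3‖ = 4.0166, so q_3 = (0.3651, 0.9129, -0.1826).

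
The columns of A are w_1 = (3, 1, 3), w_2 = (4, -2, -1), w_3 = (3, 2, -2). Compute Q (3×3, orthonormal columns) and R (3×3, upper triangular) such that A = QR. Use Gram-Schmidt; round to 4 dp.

w_1 = (3, 1, 3); ‖w_1‖ = 4.3589, so e_1 = (0.6882, 0.2294, 0.6882).
e_1·w_2 = 0.6882·4 + 0.2294·(-2) + 0.6882·(-1) = 1.6059.
u_2 = w_2 − 1.6059·e_1 = (2.8947, -2.3684, -2.1053).
‖u_2‖ = 4.2920, so e_2 = (0.6745, -0.5518, -0.4905).
e_1·w_3 = 0.6882·3 + 0.2294·2 + 0.6882·(-2) = 1.1471; e_2·w_3 = 0.6745·3 + (-0.5518)·2 + (-0.4905)·(-2) = 1.9007.
u_3 = w_3 − 1.1471·e_1 − 1.9007·e_2 = (0.9286, 2.7857, -1.8571).
‖u_3‖ = 3.4744, so e_3 = (0.2673, 0.8018, -0.5345).

Q = [[0.6882, 0.6745, 0.2673], [0.2294, -0.5518, 0.8018], [0.6882, -0.4905, -0.5345]], R = [[4.3589, 1.6059, 1.1471], [0.0000, 4.2920, 1.9007], [0.0000, 0.0000, 3.4744]]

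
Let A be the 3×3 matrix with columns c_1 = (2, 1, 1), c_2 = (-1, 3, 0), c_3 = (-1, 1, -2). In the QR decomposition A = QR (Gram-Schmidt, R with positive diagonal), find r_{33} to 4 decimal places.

r_{33} = 1.5623

c_1 = (2, 1, 1); ‖c_1‖ = 2.4495, so e_1 = (0.8165, 0.4082, 0.4082).
e_1·c_2 = 0.8165·(-1) + 0.4082·3 + 0.4082·0 = 0.4082.
u_2 = c_2 − 0.4082·e_1 = (-1.3333, 2.8333, -0.1667).
‖u_2‖ = 3.1358, so e_2 = (-0.4252, 0.9035, -0.0531).
e_1·c_3 = 0.8165·(-1) + 0.4082·1 + 0.4082·(-2) = -1.2247; e_2·c_3 = (-0.4252)·(-1) + 0.9035·1 + (-0.0531)·(-2) = 1.4350.
u_3 = c_3 + 1.2247·e_1 − 1.4350·e_2 = (0.6102, 0.2034, -1.4237).
r_{33} = ‖u_3‖ = 1.5623.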